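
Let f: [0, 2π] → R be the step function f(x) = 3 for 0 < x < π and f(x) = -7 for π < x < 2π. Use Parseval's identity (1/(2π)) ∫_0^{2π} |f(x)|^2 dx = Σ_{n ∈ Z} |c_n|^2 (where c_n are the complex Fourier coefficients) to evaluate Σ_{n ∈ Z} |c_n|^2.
Σ |c_n|^2 = 29

Parseval equates the L^2 energy of f (normalised by 1/(2π)) with the ℓ^2 sum of its Fourier coefficients: (1/(2π)) ∫_0^{2π} |f|^2 = Σ |c_n|^2.
Compute the left side: (1/(2π)) [∫_0^π 3^2 dx + ∫_π^{2π} (-7)^2 dx] = (1/(2π)) · (9π + 49π) = (9 + 49)/2 = 29.
So Σ_{n ∈ Z} |c_n|^2 = 29.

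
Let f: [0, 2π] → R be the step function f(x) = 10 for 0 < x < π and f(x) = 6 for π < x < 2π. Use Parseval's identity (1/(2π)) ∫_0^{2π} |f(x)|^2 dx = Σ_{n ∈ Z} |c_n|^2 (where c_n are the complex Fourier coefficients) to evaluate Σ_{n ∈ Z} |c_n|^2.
Σ |c_n|^2 = 68

Parseval equates the L^2 energy of f (normalised by 1/(2π)) with the ℓ^2 sum of its Fourier coefficients: (1/(2π)) ∫_0^{2π} |f|^2 = Σ |c_n|^2.
Compute the left side: (1/(2π)) [∫_0^π 10^2 dx + ∫_π^{2π} 6^2 dx] = (1/(2π)) · (100π + 36π) = (100 + 36)/2 = 68.
So Σ_{n ∈ Z} |c_n|^2 = 68.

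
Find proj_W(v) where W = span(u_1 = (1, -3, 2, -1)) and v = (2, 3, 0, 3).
proj_W(v) = (-2/3, 2, -4/3, 2/3)

Set up U = [u_1 | ... | u_1] ∈ R^(4×1). The projector onto W = col(U) is P = U (U^T U)^(-1) U^T.
Compute U^T U =
  [15],
and U^T v = (-10).
Solve U^T U · c = U^T v for the coefficients: c = (-2/3). The projection is proj_W(v) = U c.
Check: (v - proj_W(v)) · u_1 = 0  (should be 0).
Result: proj_W(v) = (-2/3, 2, -4/3, 2/3).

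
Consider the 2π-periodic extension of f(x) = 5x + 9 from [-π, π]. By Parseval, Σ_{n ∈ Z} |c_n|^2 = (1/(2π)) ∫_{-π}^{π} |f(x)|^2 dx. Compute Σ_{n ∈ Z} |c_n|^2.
Σ |c_n|^2 = 25π^2/3 + 81

Expand and integrate term by term over [-π, π]:
  ∫ (5x)^2 dx = 25·(2π^3/3); ∫ 2·5·(9)·x dx = 0 (odd integrand); ∫ 9^2 dx = 81·2π.
So (1/(2π)) ∫_{-π}^{π} (5x + 9)^2 dx = 25π^2/3 + 81 = 25π^2/3 + 81.
Parseval ⇒ Σ |c_n|^2 = 25π^2/3 + 81.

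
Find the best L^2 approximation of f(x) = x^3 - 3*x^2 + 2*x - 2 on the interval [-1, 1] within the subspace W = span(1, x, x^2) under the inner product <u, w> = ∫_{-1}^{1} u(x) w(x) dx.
g(x) = -3*x^2 + 13*x/5 - 2

The best approximation g ∈ W is the orthogonal projection of f onto W. Writing g = a_0 + a_1 x + a_2 x^2, the coefficients solve the normal equations G · a = b where
  G_{ij} = <φ_i, φ_j> and b_i = <f, φ_i>, with φ_0 = 1, φ_1 = x, φ_2 = x^2.
G =
  [2, 0, 2/3]
  [0, 2/3, 0]
  [2/3, 0, 2/5],
b = (-6, 26/15, -38/15).
Solving gives a_0 = -2, a_1 = 13/5, a_2 = -3, so
  g(x) = -3*x^2 + 13*x/5 - 2.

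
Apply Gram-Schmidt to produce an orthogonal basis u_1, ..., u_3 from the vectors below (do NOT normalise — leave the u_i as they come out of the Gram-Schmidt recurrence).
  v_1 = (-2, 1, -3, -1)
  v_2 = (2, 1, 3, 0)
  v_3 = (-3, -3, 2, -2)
Orthogonal basis:
  u_1 = (-2, 1, -3, -1)
  u_2 = (2/5, 9/5, 3/5, -4/5)
  u_3 = (-92/33, -91/66, 51/22, -91/33)

Apply the Gram-Schmidt recurrence
  u_1 = v_1
  u_i = v_i − Σ_{j<i} ((v_i · u_j) / (u_j · u_j)) · u_j.

Step by step this gives:
  u_1 = (-2, 1, -3, -1)
  u_2 = (2/5, 9/5, 3/5, -4/5)
  u_3 = (-92/33, -91/66, 51/22, -91/33)

Orthogonality check:
  u_2 · u_1 = 0 (should be 0)
  u_3 · u_1 = 0 (should be 0)
  u_3 · u_2 = 0 (should be 0)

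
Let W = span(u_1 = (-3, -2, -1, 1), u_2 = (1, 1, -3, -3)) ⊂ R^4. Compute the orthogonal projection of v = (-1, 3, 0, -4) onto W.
proj_W(v) = (7/5, 63/55, -91/55, -119/55)

Set up U = [u_1 | ... | u_2] ∈ R^(4×2). The projector onto W = col(U) is P = U (U^T U)^(-1) U^T.
Compute U^T U =
  [15, -5]
  [-5, 20],
and U^T v = (-7, 14).
Solve U^T U · c = U^T v for the coefficients: c = (-14/55, 7/11). The projection is proj_W(v) = U c.
Check: (v - proj_W(v)) · u_1 = 0  (should be 0).
Check: (v - proj_W(v)) · u_2 = 0  (should be 0).
Result: proj_W(v) = (7/5, 63/55, -91/55, -119/55).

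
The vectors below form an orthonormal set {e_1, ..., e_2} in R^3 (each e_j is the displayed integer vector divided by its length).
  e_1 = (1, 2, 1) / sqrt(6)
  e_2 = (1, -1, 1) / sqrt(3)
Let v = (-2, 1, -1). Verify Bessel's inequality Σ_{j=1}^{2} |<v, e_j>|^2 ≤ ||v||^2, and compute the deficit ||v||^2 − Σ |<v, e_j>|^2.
Σ |<v, e_j>|^2 = 11/2; ||v||^2 = 6; deficit = 1/2

Write each e_j = u_j / sqrt(<u_j, u_j>) where u_j is the displayed integer vector. Then <v, e_j> = <v, u_j> / sqrt(<u_j, u_j>), so |<v, e_j>|^2 = <v, u_j>^2 / <u_j, u_j>.
Coefficients: <v, e_1> = -1/sqrt(6), <v, e_2> = -4/sqrt(3).
Square and sum: Σ |<v, e_j>|^2 = 11/2.
Compute ||v||^2 = v·v = 6.
Deficit = 6 − 11/2 = 1/2 ≥ 0, confirming Bessel's inequality. (The deficit equals ||v − Σ <v,e_j> e_j||^2, the squared distance from v to span{e_j}.)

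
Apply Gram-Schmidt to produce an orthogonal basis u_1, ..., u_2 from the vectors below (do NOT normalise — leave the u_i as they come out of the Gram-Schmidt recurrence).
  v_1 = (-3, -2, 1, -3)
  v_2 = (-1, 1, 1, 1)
Orthogonal basis:
  u_1 = (-3, -2, 1, -3)
  u_2 = (-26/23, 21/23, 24/23, 20/23)

Apply the Gram-Schmidt recurrence
  u_1 = v_1
  u_i = v_i − Σ_{j<i} ((v_i · u_j) / (u_j · u_j)) · u_j.

Step by step this gives:
  u_1 = (-3, -2, 1, -3)
  u_2 = (-26/23, 21/23, 24/23, 20/23)

Orthogonality check:
  u_2 · u_1 = 0 (should be 0)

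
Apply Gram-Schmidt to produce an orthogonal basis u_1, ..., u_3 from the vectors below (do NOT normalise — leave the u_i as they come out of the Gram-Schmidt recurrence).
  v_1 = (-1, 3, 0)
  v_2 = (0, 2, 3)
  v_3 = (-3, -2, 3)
Orthogonal basis:
  u_1 = (-1, 3, 0)
  u_2 = (3/5, 1/5, 3)
  u_3 = (-351/94, -117/94, 39/47)

Apply the Gram-Schmidt recurrence
  u_1 = v_1
  u_i = v_i − Σ_{j<i} ((v_i · u_j) / (u_j · u_j)) · u_j.

Step by step this gives:
  u_1 = (-1, 3, 0)
  u_2 = (3/5, 1/5, 3)
  u_3 = (-351/94, -117/94, 39/47)

Orthogonality check:
  u_2 · u_1 = 0 (should be 0)
  u_3 · u_1 = 0 (should be 0)
  u_3 · u_2 = 0 (should be 0)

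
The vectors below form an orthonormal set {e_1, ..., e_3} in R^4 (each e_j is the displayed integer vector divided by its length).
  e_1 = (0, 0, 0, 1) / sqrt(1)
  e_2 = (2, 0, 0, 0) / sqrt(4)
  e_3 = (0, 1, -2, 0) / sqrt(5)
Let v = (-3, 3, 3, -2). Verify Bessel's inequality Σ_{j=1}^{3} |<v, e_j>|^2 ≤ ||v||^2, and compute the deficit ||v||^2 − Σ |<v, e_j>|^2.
Σ |<v, e_j>|^2 = 74/5; ||v||^2 = 31; deficit = 81/5

Write each e_j = u_j / sqrt(<u_j, u_j>) where u_j is the displayed integer vector. Then <v, e_j> = <v, u_j> / sqrt(<u_j, u_j>), so |<v, e_j>|^2 = <v, u_j>^2 / <u_j, u_j>.
Coefficients: <v, e_1> = -2/sqrt(1), <v, e_2> = -6/sqrt(4), <v, e_3> = -3/sqrt(5).
Square and sum: Σ |<v, e_j>|^2 = 74/5.
Compute ||v||^2 = v·v = 31.
Deficit = 31 − 74/5 = 81/5 ≥ 0, confirming Bessel's inequality. (The deficit equals ||v − Σ <v,e_j> e_j||^2, the squared distance from v to span{e_j}.)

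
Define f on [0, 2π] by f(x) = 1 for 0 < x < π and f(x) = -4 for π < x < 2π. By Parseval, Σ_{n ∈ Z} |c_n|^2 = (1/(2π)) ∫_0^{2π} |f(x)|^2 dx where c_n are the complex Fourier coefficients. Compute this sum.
Σ |c_n|^2 = 17/2

Parseval equates the L^2 energy of f (normalised by 1/(2π)) with the ℓ^2 sum of its Fourier coefficients: (1/(2π)) ∫_0^{2π} |f|^2 = Σ |c_n|^2.
Compute the left side: (1/(2π)) [∫_0^π 1^2 dx + ∫_π^{2π} (-4)^2 dx] = (1/(2π)) · (1π + 16π) = (1 + 16)/2 = 17/2.
So Σ_{n ∈ Z} |c_n|^2 = 17/2.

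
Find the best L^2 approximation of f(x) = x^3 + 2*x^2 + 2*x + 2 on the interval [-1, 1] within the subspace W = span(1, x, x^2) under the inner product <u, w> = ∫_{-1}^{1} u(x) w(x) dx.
g(x) = 2*x^2 + 13*x/5 + 2

The best approximation g ∈ W is the orthogonal projection of f onto W. Writing g = a_0 + a_1 x + a_2 x^2, the coefficients solve the normal equations G · a = b where
  G_{ij} = <φ_i, φ_j> and b_i = <f, φ_i>, with φ_0 = 1, φ_1 = x, φ_2 = x^2.
G =
  [2, 0, 2/3]
  [0, 2/3, 0]
  [2/3, 0, 2/5],
b = (16/3, 26/15, 32/15).
Solving gives a_0 = 2, a_1 = 13/5, a_2 = 2, so
  g(x) = 2*x^2 + 13*x/5 + 2.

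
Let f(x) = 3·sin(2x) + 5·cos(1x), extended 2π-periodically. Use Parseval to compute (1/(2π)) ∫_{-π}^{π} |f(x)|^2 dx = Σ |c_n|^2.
Σ |c_n|^2 = 17

Expand |f|^2 and use orthogonality of {sin(nx), cos(mx)} on [-π, π]:
  ∫_{-π}^{π} sin(nx)^2 dx = π, ∫ cos(mx)^2 dx = π, and cross terms integrate to 0.
So ∫_{-π}^{π} f(x)^2 dx = 3^2 · π + 5^2 · π = (9 + 25)π.
Divide by 2π: (9 + 25)/2 = 17.
By Parseval, this equals Σ |c_n|^2.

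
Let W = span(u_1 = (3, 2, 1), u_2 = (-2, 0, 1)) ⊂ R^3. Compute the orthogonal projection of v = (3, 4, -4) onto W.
proj_W(v) = (13/3, 2/3, -4/3)

Set up U = [u_1 | ... | u_2] ∈ R^(3×2). The projector onto W = col(U) is P = U (U^T U)^(-1) U^T.
Compute U^T U =
  [14, -5]
  [-5, 5],
and U^T v = (13, -10).
Solve U^T U · c = U^T v for the coefficients: c = (1/3, -5/3). The projection is proj_W(v) = U c.
Check: (v - proj_W(v)) · u_1 = 0  (should be 0).
Check: (v - proj_W(v)) · u_2 = 0  (should be 0).
Result: proj_W(v) = (13/3, 2/3, -4/3).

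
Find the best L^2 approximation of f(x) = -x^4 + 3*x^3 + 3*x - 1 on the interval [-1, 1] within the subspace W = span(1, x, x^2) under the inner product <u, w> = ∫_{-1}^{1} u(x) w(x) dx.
g(x) = -6*x^2/7 + 24*x/5 - 32/35

The best approximation g ∈ W is the orthogonal projection of f onto W. Writing g = a_0 + a_1 x + a_2 x^2, the coefficients solve the normal equations G · a = b where
  G_{ij} = <φ_i, φ_j> and b_i = <f, φ_i>, with φ_0 = 1, φ_1 = x, φ_2 = x^2.
G =
  [2, 0, 2/3]
  [0, 2/3, 0]
  [2/3, 0, 2/5],
b = (-12/5, 16/5, -20/21).
Solving gives a_0 = -32/35, a_1 = 24/5, a_2 = -6/7, so
  g(x) = -6*x^2/7 + 24*x/5 - 32/35.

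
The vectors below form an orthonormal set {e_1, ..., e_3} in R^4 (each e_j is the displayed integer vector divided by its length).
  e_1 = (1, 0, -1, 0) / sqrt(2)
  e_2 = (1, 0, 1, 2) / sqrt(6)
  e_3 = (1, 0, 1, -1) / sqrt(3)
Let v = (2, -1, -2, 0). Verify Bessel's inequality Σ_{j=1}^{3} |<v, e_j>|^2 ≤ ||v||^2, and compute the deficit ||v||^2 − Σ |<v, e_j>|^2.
Σ |<v, e_j>|^2 = 8; ||v||^2 = 9; deficit = 1

Write each e_j = u_j / sqrt(<u_j, u_j>) where u_j is the displayed integer vector. Then <v, e_j> = <v, u_j> / sqrt(<u_j, u_j>), so |<v, e_j>|^2 = <v, u_j>^2 / <u_j, u_j>.
Coefficients: <v, e_1> = 4/sqrt(2), <v, e_2> = 0/sqrt(6), <v, e_3> = 0/sqrt(3).
Square and sum: Σ |<v, e_j>|^2 = 8.
Compute ||v||^2 = v·v = 9.
Deficit = 9 − 8 = 1 ≥ 0, confirming Bessel's inequality. (The deficit equals ||v − Σ <v,e_j> e_j||^2, the squared distance from v to span{e_j}.)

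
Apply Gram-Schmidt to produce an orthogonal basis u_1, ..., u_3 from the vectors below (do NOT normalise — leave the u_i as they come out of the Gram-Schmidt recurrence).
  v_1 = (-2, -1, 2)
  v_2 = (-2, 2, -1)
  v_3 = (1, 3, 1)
Orthogonal basis:
  u_1 = (-2, -1, 2)
  u_2 = (-2, 2, -1)
  u_3 = (1, 2, 2)

Apply the Gram-Schmidt recurrence
  u_1 = v_1
  u_i = v_i − Σ_{j<i} ((v_i · u_j) / (u_j · u_j)) · u_j.

Step by step this gives:
  u_1 = (-2, -1, 2)
  u_2 = (-2, 2, -1)
  u_3 = (1, 2, 2)

Orthogonality check:
  u_2 · u_1 = 0 (should be 0)
  u_3 · u_1 = 0 (should be 0)
  u_3 · u_2 = 0 (should be 0)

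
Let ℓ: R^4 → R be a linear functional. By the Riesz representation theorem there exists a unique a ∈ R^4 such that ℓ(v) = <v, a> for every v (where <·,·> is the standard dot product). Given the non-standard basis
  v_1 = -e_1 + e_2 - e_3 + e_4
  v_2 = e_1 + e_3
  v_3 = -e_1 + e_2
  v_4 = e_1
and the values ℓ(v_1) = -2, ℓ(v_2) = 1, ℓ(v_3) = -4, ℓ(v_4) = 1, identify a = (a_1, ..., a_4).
a = (1, -3, 0, 2)

Write a = (a_1, ..., a_4) in the standard basis. For each basis vector v_i, ℓ(v_i) = <v_i, a> is a linear equation in the a_j's. Collect the n equations into a matrix system V a = ℓ, where row i of V is v_i (expressed in the standard basis). Since V is invertible (lower-triangular with 1s on the diagonal, up to permutation), solve by back-substitution:
  V =
[[-1, 1, -1, 1],
 [1, 0, 1, 0],
 [-1, 1, 0, 0],
 [1, 0, 0, 0]]
  V a = (-2, 1, -4, 1)
Solving gives a = (1, -3, 0, 2).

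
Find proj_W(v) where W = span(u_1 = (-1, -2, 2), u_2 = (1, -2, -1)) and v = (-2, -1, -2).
proj_W(v) = (20/53, -32/53, -22/53)

Set up U = [u_1 | ... | u_2] ∈ R^(3×2). The projector onto W = col(U) is P = U (U^T U)^(-1) U^T.
Compute U^T U =
  [9, 1]
  [1, 6],
and U^T v = (0, 2).
Solve U^T U · c = U^T v for the coefficients: c = (-2/53, 18/53). The projection is proj_W(v) = U c.
Check: (v - proj_W(v)) · u_1 = 0  (should be 0).
Check: (v - proj_W(v)) · u_2 = 0  (should be 0).
Result: proj_W(v) = (20/53, -32/53, -22/53).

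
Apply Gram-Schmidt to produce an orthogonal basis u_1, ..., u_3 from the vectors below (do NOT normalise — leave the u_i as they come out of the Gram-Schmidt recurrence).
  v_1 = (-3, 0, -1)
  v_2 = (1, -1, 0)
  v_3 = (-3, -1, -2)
Orthogonal basis:
  u_1 = (-3, 0, -1)
  u_2 = (1/10, -1, -3/10)
  u_3 = (2/11, 2/11, -6/11)

Apply the Gram-Schmidt recurrence
  u_1 = v_1
  u_i = v_i − Σ_{j<i} ((v_i · u_j) / (u_j · u_j)) · u_j.

Step by step this gives:
  u_1 = (-3, 0, -1)
  u_2 = (1/10, -1, -3/10)
  u_3 = (2/11, 2/11, -6/11)

Orthogonality check:
  u_2 · u_1 = 0 (should be 0)
  u_3 · u_1 = 0 (should be 0)
  u_3 · u_2 = 0 (should be 0)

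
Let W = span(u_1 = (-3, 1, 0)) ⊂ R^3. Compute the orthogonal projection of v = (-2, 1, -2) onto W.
proj_W(v) = (-21/10, 7/10, 0)

Set up U = [u_1 | ... | u_1] ∈ R^(3×1). The projector onto W = col(U) is P = U (U^T U)^(-1) U^T.
Compute U^T U =
  [10],
and U^T v = (7).
Solve U^T U · c = U^T v for the coefficients: c = (7/10). The projection is proj_W(v) = U c.
Check: (v - proj_W(v)) · u_1 = 0  (should be 0).
Result: proj_W(v) = (-21/10, 7/10, 0).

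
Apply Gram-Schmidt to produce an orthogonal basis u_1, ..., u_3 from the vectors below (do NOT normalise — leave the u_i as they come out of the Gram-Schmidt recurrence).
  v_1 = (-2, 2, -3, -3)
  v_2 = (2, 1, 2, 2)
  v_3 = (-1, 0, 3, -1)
Orthogonal basis:
  u_1 = (-2, 2, -3, -3)
  u_2 = (12/13, 27/13, 5/13, 5/13)
  u_3 = (-91/71, 26/71, 181/71, -103/71)

Apply the Gram-Schmidt recurrence
  u_1 = v_1
  u_i = v_i − Σ_{j<i} ((v_i · u_j) / (u_j · u_j)) · u_j.

Step by step this gives:
  u_1 = (-2, 2, -3, -3)
  u_2 = (12/13, 27/13, 5/13, 5/13)
  u_3 = (-91/71, 26/71, 181/71, -103/71)

Orthogonality check:
  u_2 · u_1 = 0 (should be 0)
  u_3 · u_1 = 0 (should be 0)
  u_3 · u_2 = 0 (should be 0)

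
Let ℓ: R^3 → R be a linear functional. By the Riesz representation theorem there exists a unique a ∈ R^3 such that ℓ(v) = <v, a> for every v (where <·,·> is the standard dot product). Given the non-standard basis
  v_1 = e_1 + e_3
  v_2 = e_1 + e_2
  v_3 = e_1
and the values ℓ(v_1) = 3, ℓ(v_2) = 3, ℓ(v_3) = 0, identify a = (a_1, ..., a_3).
a = (0, 3, 3)

Write a = (a_1, ..., a_3) in the standard basis. For each basis vector v_i, ℓ(v_i) = <v_i, a> is a linear equation in the a_j's. Collect the n equations into a matrix system V a = ℓ, where row i of V is v_i (expressed in the standard basis). Since V is invertible (lower-triangular with 1s on the diagonal, up to permutation), solve by back-substitution:
  V =
[[1, 0, 1],
 [1, 1, 0],
 [1, 0, 0]]
  V a = (3, 3, 0)
Solving gives a = (0, 3, 3).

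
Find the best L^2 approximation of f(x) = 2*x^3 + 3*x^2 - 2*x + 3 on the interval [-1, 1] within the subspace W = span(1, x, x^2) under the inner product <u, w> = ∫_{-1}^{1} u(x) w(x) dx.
g(x) = 3*x^2 - 4*x/5 + 3

The best approximation g ∈ W is the orthogonal projection of f onto W. Writing g = a_0 + a_1 x + a_2 x^2, the coefficients solve the normal equations G · a = b where
  G_{ij} = <φ_i, φ_j> and b_i = <f, φ_i>, with φ_0 = 1, φ_1 = x, φ_2 = x^2.
G =
  [2, 0, 2/3]
  [0, 2/3, 0]
  [2/3, 0, 2/5],
b = (8, -8/15, 16/5).
Solving gives a_0 = 3, a_1 = -4/5, a_2 = 3, so
  g(x) = 3*x^2 - 4*x/5 + 3.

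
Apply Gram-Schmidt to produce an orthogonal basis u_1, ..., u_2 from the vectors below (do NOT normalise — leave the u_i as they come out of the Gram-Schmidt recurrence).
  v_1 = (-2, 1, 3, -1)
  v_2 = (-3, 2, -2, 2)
Orthogonal basis:
  u_1 = (-2, 1, 3, -1)
  u_2 = (-3, 2, -2, 2)

Apply the Gram-Schmidt recurrence
  u_1 = v_1
  u_i = v_i − Σ_{j<i} ((v_i · u_j) / (u_j · u_j)) · u_j.

Step by step this gives:
  u_1 = (-2, 1, 3, -1)
  u_2 = (-3, 2, -2, 2)

Orthogonality check:
  u_2 · u_1 = 0 (should be 0)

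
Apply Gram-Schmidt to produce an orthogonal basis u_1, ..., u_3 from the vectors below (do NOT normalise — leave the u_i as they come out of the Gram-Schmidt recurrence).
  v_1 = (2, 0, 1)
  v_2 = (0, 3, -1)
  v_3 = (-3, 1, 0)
Orthogonal basis:
  u_1 = (2, 0, 1)
  u_2 = (2/5, 3, -4/5)
  u_3 = (-33/49, 22/49, 66/49)

Apply the Gram-Schmidt recurrence
  u_1 = v_1
  u_i = v_i − Σ_{j<i} ((v_i · u_j) / (u_j · u_j)) · u_j.

Step by step this gives:
  u_1 = (2, 0, 1)
  u_2 = (2/5, 3, -4/5)
  u_3 = (-33/49, 22/49, 66/49)

Orthogonality check:
  u_2 · u_1 = 0 (should be 0)
  u_3 · u_1 = 0 (should be 0)
  u_3 · u_2 = 0 (should be 0)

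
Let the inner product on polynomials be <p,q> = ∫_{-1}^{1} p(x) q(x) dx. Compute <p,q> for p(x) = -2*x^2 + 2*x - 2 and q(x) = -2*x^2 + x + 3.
<p,q> = -52/5

Expand the product: p(x)·q(x) = 4*x^4 - 6*x^3 + 4*x - 6.
∫_{-1}^{1} of each monomial x^k gives [2/(k+1) if k even, 0 if k odd]. Integrating term-by-term (or equivalently evaluating the antiderivative F(x) = 4*x^5/5 - 3*x^4/2 + 2*x^2 - 6*x at the endpoints):
  F(1) − F(−1) = -47/10 − (57/10) = -52/5.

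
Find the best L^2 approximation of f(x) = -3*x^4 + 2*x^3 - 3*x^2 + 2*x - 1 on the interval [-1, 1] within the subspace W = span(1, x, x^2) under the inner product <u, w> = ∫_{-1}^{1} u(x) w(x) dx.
g(x) = -39*x^2/7 + 16*x/5 - 26/35

The best approximation g ∈ W is the orthogonal projection of f onto W. Writing g = a_0 + a_1 x + a_2 x^2, the coefficients solve the normal equations G · a = b where
  G_{ij} = <φ_i, φ_j> and b_i = <f, φ_i>, with φ_0 = 1, φ_1 = x, φ_2 = x^2.
G =
  [2, 0, 2/3]
  [0, 2/3, 0]
  [2/3, 0, 2/5],
b = (-26/5, 32/15, -286/105).
Solving gives a_0 = -26/35, a_1 = 16/5, a_2 = -39/7, so
  g(x) = -39*x^2/7 + 16*x/5 - 26/35.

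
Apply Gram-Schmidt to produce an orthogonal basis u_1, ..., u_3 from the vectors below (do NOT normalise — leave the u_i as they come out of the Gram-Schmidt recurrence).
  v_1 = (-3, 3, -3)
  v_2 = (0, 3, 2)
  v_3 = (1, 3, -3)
Orthogonal basis:
  u_1 = (-3, 3, -3)
  u_2 = (1/3, 8/3, 7/3)
  u_3 = (50/19, 20/19, -30/19)

Apply the Gram-Schmidt recurrence
  u_1 = v_1
  u_i = v_i − Σ_{j<i} ((v_i · u_j) / (u_j · u_j)) · u_j.

Step by step this gives:
  u_1 = (-3, 3, -3)
  u_2 = (1/3, 8/3, 7/3)
  u_3 = (50/19, 20/19, -30/19)

Orthogonality check:
  u_2 · u_1 = 0 (should be 0)
  u_3 · u_1 = 0 (should be 0)
  u_3 · u_2 = 0 (should be 0)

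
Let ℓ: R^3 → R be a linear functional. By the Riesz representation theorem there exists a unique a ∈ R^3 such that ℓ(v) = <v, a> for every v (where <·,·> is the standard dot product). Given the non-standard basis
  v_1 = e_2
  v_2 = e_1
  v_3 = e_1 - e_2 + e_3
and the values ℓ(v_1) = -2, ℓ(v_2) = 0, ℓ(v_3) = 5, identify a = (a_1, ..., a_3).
a = (0, -2, 3)

Write a = (a_1, ..., a_3) in the standard basis. For each basis vector v_i, ℓ(v_i) = <v_i, a> is a linear equation in the a_j's. Collect the n equations into a matrix system V a = ℓ, where row i of V is v_i (expressed in the standard basis). Since V is invertible (lower-triangular with 1s on the diagonal, up to permutation), solve by back-substitution:
  V =
[[0, 1, 0],
 [1, 0, 0],
 [1, -1, 1]]
  V a = (-2, 0, 5)
Solving gives a = (0, -2, 3).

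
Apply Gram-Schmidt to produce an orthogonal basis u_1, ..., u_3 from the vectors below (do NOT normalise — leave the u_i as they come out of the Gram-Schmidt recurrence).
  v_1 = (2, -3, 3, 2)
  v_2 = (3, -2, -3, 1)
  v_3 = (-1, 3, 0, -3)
Orthogonal basis:
  u_1 = (2, -3, 3, 2)
  u_2 = (34/13, -37/26, -93/26, 8/13)
  u_3 = (770/573, 272/573, 104/191, -830/573)

Apply the Gram-Schmidt recurrence
  u_1 = v_1
  u_i = v_i − Σ_{j<i} ((v_i · u_j) / (u_j · u_j)) · u_j.

Step by step this gives:
  u_1 = (2, -3, 3, 2)
  u_2 = (34/13, -37/26, -93/26, 8/13)
  u_3 = (770/573, 272/573, 104/191, -830/573)

Orthogonality check:
  u_2 · u_1 = 0 (should be 0)
  u_3 · u_1 = 0 (should be 0)
  u_3 · u_2 = 0 (should be 0)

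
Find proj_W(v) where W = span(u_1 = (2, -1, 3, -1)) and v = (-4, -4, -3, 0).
proj_W(v) = (-26/15, 13/15, -13/5, 13/15)

Set up U = [u_1 | ... | u_1] ∈ R^(4×1). The projector onto W = col(U) is P = U (U^T U)^(-1) U^T.
Compute U^T U =
  [15],
and U^T v = (-13).
Solve U^T U · c = U^T v for the coefficients: c = (-13/15). The projection is proj_W(v) = U c.
Check: (v - proj_W(v)) · u_1 = 0  (should be 0).
Result: proj_W(v) = (-26/15, 13/15, -13/5, 13/15).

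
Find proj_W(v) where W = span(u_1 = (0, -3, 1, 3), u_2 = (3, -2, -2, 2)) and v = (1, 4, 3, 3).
proj_W(v) = (-285/299, 40/299, 240/299, -40/299)

Set up U = [u_1 | ... | u_2] ∈ R^(4×2). The projector onto W = col(U) is P = U (U^T U)^(-1) U^T.
Compute U^T U =
  [19, 10]
  [10, 21],
and U^T v = (0, -5).
Solve U^T U · c = U^T v for the coefficients: c = (50/299, -95/299). The projection is proj_W(v) = U c.
Check: (v - proj_W(v)) · u_1 = 0  (should be 0).
Check: (v - proj_W(v)) · u_2 = 0  (should be 0).
Result: proj_W(v) = (-285/299, 40/299, 240/299, -40/299).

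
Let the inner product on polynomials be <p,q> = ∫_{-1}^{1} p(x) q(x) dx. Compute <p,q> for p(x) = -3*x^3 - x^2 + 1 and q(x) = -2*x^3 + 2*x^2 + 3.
<p,q> = 656/105

Expand the product: p(x)·q(x) = 6*x^6 - 4*x^5 - 2*x^4 - 11*x^3 - x^2 + 3.
∫_{-1}^{1} of each monomial x^k gives [2/(k+1) if k even, 0 if k odd]. Integrating term-by-term (or equivalently evaluating the antiderivative F(x) = 6*x^7/7 - 2*x^6/3 - 2*x^5/5 - 11*x^4/4 - x^3/3 + 3*x at the endpoints):
  F(1) − F(−1) = -41/140 − (-2747/420) = 656/105.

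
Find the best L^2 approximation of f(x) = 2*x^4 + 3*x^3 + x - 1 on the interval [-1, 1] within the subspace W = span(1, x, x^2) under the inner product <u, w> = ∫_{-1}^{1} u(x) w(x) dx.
g(x) = 12*x^2/7 + 14*x/5 - 41/35

The best approximation g ∈ W is the orthogonal projection of f onto W. Writing g = a_0 + a_1 x + a_2 x^2, the coefficients solve the normal equations G · a = b where
  G_{ij} = <φ_i, φ_j> and b_i = <f, φ_i>, with φ_0 = 1, φ_1 = x, φ_2 = x^2.
G =
  [2, 0, 2/3]
  [0, 2/3, 0]
  [2/3, 0, 2/5],
b = (-6/5, 28/15, -2/21).
Solving gives a_0 = -41/35, a_1 = 14/5, a_2 = 12/7, so
  g(x) = 12*x^2/7 + 14*x/5 - 41/35.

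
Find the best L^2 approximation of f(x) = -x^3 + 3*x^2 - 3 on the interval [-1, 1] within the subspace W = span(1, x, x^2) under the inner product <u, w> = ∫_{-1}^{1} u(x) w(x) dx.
g(x) = 3*x^2 - 3*x/5 - 3

The best approximation g ∈ W is the orthogonal projection of f onto W. Writing g = a_0 + a_1 x + a_2 x^2, the coefficients solve the normal equations G · a = b where
  G_{ij} = <φ_i, φ_j> and b_i = <f, φ_i>, with φ_0 = 1, φ_1 = x, φ_2 = x^2.
G =
  [2, 0, 2/3]
  [0, 2/3, 0]
  [2/3, 0, 2/5],
b = (-4, -2/5, -4/5).
Solving gives a_0 = -3, a_1 = -3/5, a_2 = 3, so
  g(x) = 3*x^2 - 3*x/5 - 3.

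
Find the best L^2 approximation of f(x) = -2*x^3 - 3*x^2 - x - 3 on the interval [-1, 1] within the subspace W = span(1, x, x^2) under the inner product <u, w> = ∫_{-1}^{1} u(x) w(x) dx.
g(x) = -3*x^2 - 11*x/5 - 3

The best approximation g ∈ W is the orthogonal projection of f onto W. Writing g = a_0 + a_1 x + a_2 x^2, the coefficients solve the normal equations G · a = b where
  G_{ij} = <φ_i, φ_j> and b_i = <f, φ_i>, with φ_0 = 1, φ_1 = x, φ_2 = x^2.
G =
  [2, 0, 2/3]
  [0, 2/3, 0]
  [2/3, 0, 2/5],
b = (-8, -22/15, -16/5).
Solving gives a_0 = -3, a_1 = -11/5, a_2 = -3, so
  g(x) = -3*x^2 - 11*x/5 - 3.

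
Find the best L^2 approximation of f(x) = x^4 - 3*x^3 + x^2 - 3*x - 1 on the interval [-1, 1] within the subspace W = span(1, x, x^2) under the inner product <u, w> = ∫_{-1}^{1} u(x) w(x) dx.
g(x) = 13*x^2/7 - 24*x/5 - 38/35

The best approximation g ∈ W is the orthogonal projection of f onto W. Writing g = a_0 + a_1 x + a_2 x^2, the coefficients solve the normal equations G · a = b where
  G_{ij} = <φ_i, φ_j> and b_i = <f, φ_i>, with φ_0 = 1, φ_1 = x, φ_2 = x^2.
G =
  [2, 0, 2/3]
  [0, 2/3, 0]
  [2/3, 0, 2/5],
b = (-14/15, -16/5, 2/105).
Solving gives a_0 = -38/35, a_1 = -24/5, a_2 = 13/7, so
  g(x) = 13*x^2/7 - 24*x/5 - 38/35.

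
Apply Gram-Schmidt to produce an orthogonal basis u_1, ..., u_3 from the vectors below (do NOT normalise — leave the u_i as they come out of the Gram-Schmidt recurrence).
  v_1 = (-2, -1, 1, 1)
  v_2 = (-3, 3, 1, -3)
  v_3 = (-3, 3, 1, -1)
Orthogonal basis:
  u_1 = (-2, -1, 1, 1)
  u_2 = (-19/7, 22/7, 6/7, -22/7)
  u_3 = (-8/195, 194/195, -6/65, 196/195)

Apply the Gram-Schmidt recurrence
  u_1 = v_1
  u_i = v_i − Σ_{j<i} ((v_i · u_j) / (u_j · u_j)) · u_j.

Step by step this gives:
  u_1 = (-2, -1, 1, 1)
  u_2 = (-19/7, 22/7, 6/7, -22/7)
  u_3 = (-8/195, 194/195, -6/65, 196/195)

Orthogonality check:
  u_2 · u_1 = 0 (should be 0)
  u_3 · u_1 = 0 (should be 0)
  u_3 · u_2 = 0 (should be 0)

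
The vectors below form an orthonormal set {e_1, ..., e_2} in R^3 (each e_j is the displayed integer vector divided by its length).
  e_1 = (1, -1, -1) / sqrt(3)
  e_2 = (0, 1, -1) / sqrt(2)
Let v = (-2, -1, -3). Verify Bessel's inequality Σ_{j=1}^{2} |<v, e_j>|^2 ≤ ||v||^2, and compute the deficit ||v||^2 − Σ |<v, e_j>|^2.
Σ |<v, e_j>|^2 = 10/3; ||v||^2 = 14; deficit = 32/3

Write each e_j = u_j / sqrt(<u_j, u_j>) where u_j is the displayed integer vector. Then <v, e_j> = <v, u_j> / sqrt(<u_j, u_j>), so |<v, e_j>|^2 = <v, u_j>^2 / <u_j, u_j>.
Coefficients: <v, e_1> = 2/sqrt(3), <v, e_2> = 2/sqrt(2).
Square and sum: Σ |<v, e_j>|^2 = 10/3.
Compute ||v||^2 = v·v = 14.
Deficit = 14 − 10/3 = 32/3 ≥ 0, confirming Bessel's inequality. (The deficit equals ||v − Σ <v,e_j> e_j||^2, the squared distance from v to span{e_j}.)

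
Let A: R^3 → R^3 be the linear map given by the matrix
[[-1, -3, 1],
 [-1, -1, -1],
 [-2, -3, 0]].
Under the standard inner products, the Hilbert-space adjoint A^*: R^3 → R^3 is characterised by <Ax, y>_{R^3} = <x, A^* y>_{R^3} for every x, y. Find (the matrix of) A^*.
A^* = A^T =
[[-1, -1, -2],
 [-3, -1, -3],
 [1, -1, 0]]

For real matrices with standard dot products, the defining identity <Ax, y> = <x, A^* y> gives (Ax)^T y = x^T (A^*) y, i.e. x^T A^T y = x^T (A^*) y. Since this holds for all x, y, we must have A^* = A^T. Therefore
A^* =
[[-1, -1, -2],
 [-3, -1, -3],
 [1, -1, 0]].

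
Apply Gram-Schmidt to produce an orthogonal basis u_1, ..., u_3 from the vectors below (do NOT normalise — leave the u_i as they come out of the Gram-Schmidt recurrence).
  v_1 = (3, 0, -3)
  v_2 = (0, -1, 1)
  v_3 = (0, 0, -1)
Orthogonal basis:
  u_1 = (3, 0, -3)
  u_2 = (1/2, -1, 1/2)
  u_3 = (-1/3, -1/3, -1/3)

Apply the Gram-Schmidt recurrence
  u_1 = v_1
  u_i = v_i − Σ_{j<i} ((v_i · u_j) / (u_j · u_j)) · u_j.

Step by step this gives:
  u_1 = (3, 0, -3)
  u_2 = (1/2, -1, 1/2)
  u_3 = (-1/3, -1/3, -1/3)

Orthogonality check:
  u_2 · u_1 = 0 (should be 0)
  u_3 · u_1 = 0 (should be 0)
  u_3 · u_2 = 0 (should be 0)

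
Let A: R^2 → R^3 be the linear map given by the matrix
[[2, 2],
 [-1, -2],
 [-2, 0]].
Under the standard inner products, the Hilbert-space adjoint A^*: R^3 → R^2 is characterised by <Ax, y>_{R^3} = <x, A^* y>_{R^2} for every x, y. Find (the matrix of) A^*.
A^* = A^T =
[[2, -1, -2],
 [2, -2, 0]]

For real matrices with standard dot products, the defining identity <Ax, y> = <x, A^* y> gives (Ax)^T y = x^T (A^*) y, i.e. x^T A^T y = x^T (A^*) y. Since this holds for all x, y, we must have A^* = A^T. Therefore
A^* =
[[2, -1, -2],
 [2, -2, 0]].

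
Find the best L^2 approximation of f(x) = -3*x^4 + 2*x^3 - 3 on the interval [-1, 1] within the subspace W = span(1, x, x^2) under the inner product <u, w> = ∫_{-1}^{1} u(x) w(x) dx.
g(x) = -18*x^2/7 + 6*x/5 - 96/35

The best approximation g ∈ W is the orthogonal projection of f onto W. Writing g = a_0 + a_1 x + a_2 x^2, the coefficients solve the normal equations G · a = b where
  G_{ij} = <φ_i, φ_j> and b_i = <f, φ_i>, with φ_0 = 1, φ_1 = x, φ_2 = x^2.
G =
  [2, 0, 2/3]
  [0, 2/3, 0]
  [2/3, 0, 2/5],
b = (-36/5, 4/5, -20/7).
Solving gives a_0 = -96/35, a_1 = 6/5, a_2 = -18/7, so
  g(x) = -18*x^2/7 + 6*x/5 - 96/35.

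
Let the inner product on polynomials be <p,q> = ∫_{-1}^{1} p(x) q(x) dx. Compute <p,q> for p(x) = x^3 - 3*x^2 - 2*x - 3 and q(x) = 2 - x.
<p,q> = -226/15

Expand the product: p(x)·q(x) = -x^4 + 5*x^3 - 4*x^2 - x - 6.
∫_{-1}^{1} of each monomial x^k gives [2/(k+1) if k even, 0 if k odd]. Integrating term-by-term (or equivalently evaluating the antiderivative F(x) = -x^5/5 + 5*x^4/4 - 4*x^3/3 - x^2/2 - 6*x at the endpoints):
  F(1) − F(−1) = -407/60 − (497/60) = -226/15.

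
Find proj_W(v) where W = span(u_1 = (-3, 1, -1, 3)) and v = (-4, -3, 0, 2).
proj_W(v) = (-9/4, 3/4, -3/4, 9/4)

Set up U = [u_1 | ... | u_1] ∈ R^(4×1). The projector onto W = col(U) is P = U (U^T U)^(-1) U^T.
Compute U^T U =
  [20],
and U^T v = (15).
Solve U^T U · c = U^T v for the coefficients: c = (3/4). The projection is proj_W(v) = U c.
Check: (v - proj_W(v)) · u_1 = 0  (should be 0).
Result: proj_W(v) = (-9/4, 3/4, -3/4, 9/4).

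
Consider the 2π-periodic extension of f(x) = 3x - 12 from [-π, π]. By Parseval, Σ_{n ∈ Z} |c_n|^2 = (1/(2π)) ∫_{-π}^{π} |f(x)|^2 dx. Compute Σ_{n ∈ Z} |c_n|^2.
Σ |c_n|^2 = 3π^2 + 144

Expand and integrate term by term over [-π, π]:
  ∫ (3x)^2 dx = 9·(2π^3/3); ∫ 2·3·(-12)·x dx = 0 (odd integrand); ∫ (-12)^2 dx = 144·2π.
So (1/(2π)) ∫_{-π}^{π} (3x - 12)^2 dx = 9π^2/3 + 144 = 3π^2 + 144.
Parseval ⇒ Σ |c_n|^2 = 3π^2 + 144.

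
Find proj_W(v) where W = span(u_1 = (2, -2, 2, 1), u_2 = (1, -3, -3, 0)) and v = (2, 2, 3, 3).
proj_W(v) = (23/27, 167/243, 955/243, 197/243)

Set up U = [u_1 | ... | u_2] ∈ R^(4×2). The projector onto W = col(U) is P = U (U^T U)^(-1) U^T.
Compute U^T U =
  [13, 2]
  [2, 19],
and U^T v = (9, -13).
Solve U^T U · c = U^T v for the coefficients: c = (197/243, -187/243). The projection is proj_W(v) = U c.
Check: (v - proj_W(v)) · u_1 = 0  (should be 0).
Check: (v - proj_W(v)) · u_2 = 0  (should be 0).
Result: proj_W(v) = (23/27, 167/243, 955/243, 197/243).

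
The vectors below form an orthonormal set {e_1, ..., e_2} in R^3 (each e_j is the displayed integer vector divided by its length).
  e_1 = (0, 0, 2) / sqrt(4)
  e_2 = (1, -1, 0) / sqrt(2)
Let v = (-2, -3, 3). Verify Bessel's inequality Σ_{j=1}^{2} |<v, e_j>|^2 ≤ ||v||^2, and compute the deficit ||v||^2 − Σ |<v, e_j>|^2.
Σ |<v, e_j>|^2 = 19/2; ||v||^2 = 22; deficit = 25/2

Write each e_j = u_j / sqrt(<u_j, u_j>) where u_j is the displayed integer vector. Then <v, e_j> = <v, u_j> / sqrt(<u_j, u_j>), so |<v, e_j>|^2 = <v, u_j>^2 / <u_j, u_j>.
Coefficients: <v, e_1> = 6/sqrt(4), <v, e_2> = 1/sqrt(2).
Square and sum: Σ |<v, e_j>|^2 = 19/2.
Compute ||v||^2 = v·v = 22.
Deficit = 22 − 19/2 = 25/2 ≥ 0, confirming Bessel's inequality. (The deficit equals ||v − Σ <v,e_j> e_j||^2, the squared distance from v to span{e_j}.)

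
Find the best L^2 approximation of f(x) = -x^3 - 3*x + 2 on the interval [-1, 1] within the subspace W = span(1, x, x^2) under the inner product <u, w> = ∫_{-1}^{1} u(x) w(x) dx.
g(x) = 2 - 18*x/5

The best approximation g ∈ W is the orthogonal projection of f onto W. Writing g = a_0 + a_1 x + a_2 x^2, the coefficients solve the normal equations G · a = b where
  G_{ij} = <φ_i, φ_j> and b_i = <f, φ_i>, with φ_0 = 1, φ_1 = x, φ_2 = x^2.
G =
  [2, 0, 2/3]
  [0, 2/3, 0]
  [2/3, 0, 2/5],
b = (4, -12/5, 4/3).
Solving gives a_0 = 2, a_1 = -18/5, a_2 = 0, so
  g(x) = 2 - 18*x/5.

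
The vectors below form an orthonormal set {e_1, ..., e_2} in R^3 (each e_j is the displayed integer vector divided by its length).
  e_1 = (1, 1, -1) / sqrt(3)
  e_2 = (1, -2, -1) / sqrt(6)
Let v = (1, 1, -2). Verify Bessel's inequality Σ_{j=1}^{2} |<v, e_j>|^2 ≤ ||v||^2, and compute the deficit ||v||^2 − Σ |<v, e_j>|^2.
Σ |<v, e_j>|^2 = 11/2; ||v||^2 = 6; deficit = 1/2

Write each e_j = u_j / sqrt(<u_j, u_j>) where u_j is the displayed integer vector. Then <v, e_j> = <v, u_j> / sqrt(<u_j, u_j>), so |<v, e_j>|^2 = <v, u_j>^2 / <u_j, u_j>.
Coefficients: <v, e_1> = 4/sqrt(3), <v, e_2> = 1/sqrt(6).
Square and sum: Σ |<v, e_j>|^2 = 11/2.
Compute ||v||^2 = v·v = 6.
Deficit = 6 − 11/2 = 1/2 ≥ 0, confirming Bessel's inequality. (The deficit equals ||v − Σ <v,e_j> e_j||^2, the squared distance from v to span{e_j}.)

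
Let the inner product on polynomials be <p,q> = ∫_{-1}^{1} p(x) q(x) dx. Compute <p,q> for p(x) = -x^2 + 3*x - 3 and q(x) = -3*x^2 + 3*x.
<p,q> = 66/5

Expand the product: p(x)·q(x) = 3*x^4 - 12*x^3 + 18*x^2 - 9*x.
∫_{-1}^{1} of each monomial x^k gives [2/(k+1) if k even, 0 if k odd]. Integrating term-by-term (or equivalently evaluating the antiderivative F(x) = 3*x^5/5 - 3*x^4 + 6*x^3 - 9*x^2/2 at the endpoints):
  F(1) − F(−1) = -9/10 − (-141/10) = 66/5.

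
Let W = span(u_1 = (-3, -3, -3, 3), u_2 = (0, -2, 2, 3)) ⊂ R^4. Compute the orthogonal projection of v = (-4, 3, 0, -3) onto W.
proj_W(v) = (-11/59, 97/59, -119/59, -151/59)

Set up U = [u_1 | ... | u_2] ∈ R^(4×2). The projector onto W = col(U) is P = U (U^T U)^(-1) U^T.
Compute U^T U =
  [36, 9]
  [9, 17],
and U^T v = (-6, -15).
Solve U^T U · c = U^T v for the coefficients: c = (11/177, -54/59). The projection is proj_W(v) = U c.
Check: (v - proj_W(v)) · u_1 = 0  (should be 0).
Check: (v - proj_W(v)) · u_2 = 0  (should be 0).
Result: proj_W(v) = (-11/59, 97/59, -119/59, -151/59).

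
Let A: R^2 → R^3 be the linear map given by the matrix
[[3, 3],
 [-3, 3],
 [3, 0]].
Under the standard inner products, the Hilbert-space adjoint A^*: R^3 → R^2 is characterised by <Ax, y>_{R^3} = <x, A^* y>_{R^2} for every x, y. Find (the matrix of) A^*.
A^* = A^T =
[[3, -3, 3],
 [3, 3, 0]]

For real matrices with standard dot products, the defining identity <Ax, y> = <x, A^* y> gives (Ax)^T y = x^T (A^*) y, i.e. x^T A^T y = x^T (A^*) y. Since this holds for all x, y, we must have A^* = A^T. Therefore
A^* =
[[3, -3, 3],
 [3, 3, 0]].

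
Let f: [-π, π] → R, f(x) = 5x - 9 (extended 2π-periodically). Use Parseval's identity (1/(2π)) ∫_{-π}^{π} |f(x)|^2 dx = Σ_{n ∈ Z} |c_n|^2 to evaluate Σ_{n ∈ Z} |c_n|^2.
Σ |c_n|^2 = 25π^2/3 + 81

Expand and integrate term by term over [-π, π]:
  ∫ (5x)^2 dx = 25·(2π^3/3); ∫ 2·5·(-9)·x dx = 0 (odd integrand); ∫ (-9)^2 dx = 81·2π.
So (1/(2π)) ∫_{-π}^{π} (5x - 9)^2 dx = 25π^2/3 + 81 = 25π^2/3 + 81.
Parseval ⇒ Σ |c_n|^2 = 25π^2/3 + 81.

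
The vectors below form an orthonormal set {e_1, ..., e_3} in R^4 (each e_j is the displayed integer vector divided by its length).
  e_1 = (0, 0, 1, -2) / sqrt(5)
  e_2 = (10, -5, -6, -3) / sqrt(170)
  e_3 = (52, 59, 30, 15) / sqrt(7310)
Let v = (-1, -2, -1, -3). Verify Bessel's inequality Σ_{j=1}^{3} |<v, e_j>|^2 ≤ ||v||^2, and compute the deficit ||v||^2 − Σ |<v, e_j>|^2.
Σ |<v, e_j>|^2 = 625/43; ||v||^2 = 15; deficit = 20/43

Write each e_j = u_j / sqrt(<u_j, u_j>) where u_j is the displayed integer vector. Then <v, e_j> = <v, u_j> / sqrt(<u_j, u_j>), so |<v, e_j>|^2 = <v, u_j>^2 / <u_j, u_j>.
Coefficients: <v, e_1> = 5/sqrt(5), <v, e_2> = 15/sqrt(170), <v, e_3> = -245/sqrt(7310).
Square and sum: Σ |<v, e_j>|^2 = 625/43.
Compute ||v||^2 = v·v = 15.
Deficit = 15 − 625/43 = 20/43 ≥ 0, confirming Bessel's inequality. (The deficit equals ||v − Σ <v,e_j> e_j||^2, the squared distance from v to span{e_j}.)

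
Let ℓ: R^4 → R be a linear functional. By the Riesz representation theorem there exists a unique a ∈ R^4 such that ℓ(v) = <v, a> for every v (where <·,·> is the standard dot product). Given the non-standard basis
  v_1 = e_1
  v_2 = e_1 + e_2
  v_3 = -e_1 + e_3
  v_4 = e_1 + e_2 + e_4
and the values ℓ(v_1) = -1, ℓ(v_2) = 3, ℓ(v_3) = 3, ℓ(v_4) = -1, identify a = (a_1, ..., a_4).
a = (-1, 4, 2, -4)

Write a = (a_1, ..., a_4) in the standard basis. For each basis vector v_i, ℓ(v_i) = <v_i, a> is a linear equation in the a_j's. Collect the n equations into a matrix system V a = ℓ, where row i of V is v_i (expressed in the standard basis). Since V is invertible (lower-triangular with 1s on the diagonal, up to permutation), solve by back-substitution:
  V =
[[1, 0, 0, 0],
 [1, 1, 0, 0],
 [-1, 0, 1, 0],
 [1, 1, 0, 1]]
  V a = (-1, 3, 3, -1)
Solving gives a = (-1, 4, 2, -4).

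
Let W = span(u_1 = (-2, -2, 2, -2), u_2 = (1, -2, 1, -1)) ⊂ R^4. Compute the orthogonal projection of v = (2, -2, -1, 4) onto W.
proj_W(v) = (3, 0, -1, 1)

Set up U = [u_1 | ... | u_2] ∈ R^(4×2). The projector onto W = col(U) is P = U (U^T U)^(-1) U^T.
Compute U^T U =
  [16, 6]
  [6, 7],
and U^T v = (-10, 1).
Solve U^T U · c = U^T v for the coefficients: c = (-1, 1). The projection is proj_W(v) = U c.
Check: (v - proj_W(v)) · u_1 = 0  (should be 0).
Check: (v - proj_W(v)) · u_2 = 0  (should be 0).
Result: proj_W(v) = (3, 0, -1, 1).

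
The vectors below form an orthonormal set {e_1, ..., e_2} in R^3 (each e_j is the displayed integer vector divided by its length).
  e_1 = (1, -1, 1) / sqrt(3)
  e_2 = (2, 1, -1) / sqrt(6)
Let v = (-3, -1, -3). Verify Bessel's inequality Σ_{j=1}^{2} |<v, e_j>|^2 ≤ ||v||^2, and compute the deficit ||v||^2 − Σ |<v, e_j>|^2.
Σ |<v, e_j>|^2 = 11; ||v||^2 = 19; deficit = 8

Write each e_j = u_j / sqrt(<u_j, u_j>) where u_j is the displayed integer vector. Then <v, e_j> = <v, u_j> / sqrt(<u_j, u_j>), so |<v, e_j>|^2 = <v, u_j>^2 / <u_j, u_j>.
Coefficients: <v, e_1> = -5/sqrt(3), <v, e_2> = -4/sqrt(6).
Square and sum: Σ |<v, e_j>|^2 = 11.
Compute ||v||^2 = v·v = 19.
Deficit = 19 − 11 = 8 ≥ 0, confirming Bessel's inequality. (The deficit equals ||v − Σ <v,e_j> e_j||^2, the squared distance from v to span{e_j}.)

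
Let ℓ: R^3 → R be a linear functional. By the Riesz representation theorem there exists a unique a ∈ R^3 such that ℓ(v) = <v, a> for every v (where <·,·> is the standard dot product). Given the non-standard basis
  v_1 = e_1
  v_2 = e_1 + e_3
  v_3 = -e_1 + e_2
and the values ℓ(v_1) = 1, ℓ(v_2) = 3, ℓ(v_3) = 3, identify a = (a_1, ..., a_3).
a = (1, 4, 2)

Write a = (a_1, ..., a_3) in the standard basis. For each basis vector v_i, ℓ(v_i) = <v_i, a> is a linear equation in the a_j's. Collect the n equations into a matrix system V a = ℓ, where row i of V is v_i (expressed in the standard basis). Since V is invertible (lower-triangular with 1s on the diagonal, up to permutation), solve by back-substitution:
  V =
[[1, 0, 0],
 [1, 0, 1],
 [-1, 1, 0]]
  V a = (1, 3, 3)
Solving gives a = (1, 4, 2).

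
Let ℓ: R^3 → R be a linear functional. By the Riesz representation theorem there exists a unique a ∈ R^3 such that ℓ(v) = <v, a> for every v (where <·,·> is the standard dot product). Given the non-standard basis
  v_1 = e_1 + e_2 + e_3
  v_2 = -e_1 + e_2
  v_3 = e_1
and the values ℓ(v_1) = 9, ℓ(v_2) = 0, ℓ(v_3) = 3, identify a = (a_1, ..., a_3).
a = (3, 3, 3)

Write a = (a_1, ..., a_3) in the standard basis. For each basis vector v_i, ℓ(v_i) = <v_i, a> is a linear equation in the a_j's. Collect the n equations into a matrix system V a = ℓ, where row i of V is v_i (expressed in the standard basis). Since V is invertible (lower-triangular with 1s on the diagonal, up to permutation), solve by back-substitution:
  V =
[[1, 1, 1],
 [-1, 1, 0],
 [1, 0, 0]]
  V a = (9, 0, 3)
Solving gives a = (3, 3, 3).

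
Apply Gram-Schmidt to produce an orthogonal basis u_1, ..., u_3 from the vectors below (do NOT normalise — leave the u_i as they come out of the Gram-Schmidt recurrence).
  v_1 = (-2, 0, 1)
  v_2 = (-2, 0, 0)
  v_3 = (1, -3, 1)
Orthogonal basis:
  u_1 = (-2, 0, 1)
  u_2 = (-2/5, 0, -4/5)
  u_3 = (0, -3, 0)

Apply the Gram-Schmidt recurrence
  u_1 = v_1
  u_i = v_i − Σ_{j<i} ((v_i · u_j) / (u_j · u_j)) · u_j.

Step by step this gives:
  u_1 = (-2, 0, 1)
  u_2 = (-2/5, 0, -4/5)
  u_3 = (0, -3, 0)

Orthogonality check:
  u_2 · u_1 = 0 (should be 0)
  u_3 · u_1 = 0 (should be 0)
  u_3 · u_2 = 0 (should be 0)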